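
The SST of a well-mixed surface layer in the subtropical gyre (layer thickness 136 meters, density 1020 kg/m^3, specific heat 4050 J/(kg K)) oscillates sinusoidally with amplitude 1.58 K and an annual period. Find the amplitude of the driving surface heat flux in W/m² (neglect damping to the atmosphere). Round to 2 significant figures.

180

Areal heat capacity C = ρ c_p D = 1020 × 4050 × 136 = 5.62×10^8 J m⁻² K⁻¹.
ω = 2π / 3.15×10^7 s = 1.99×10^-7 s⁻¹.
Cω = 5.62×10^8 × 1.99×10^-7 = 112 W/(m²·K).
F₀ = A × Cω = 1.58 × 112 = 177 W/m².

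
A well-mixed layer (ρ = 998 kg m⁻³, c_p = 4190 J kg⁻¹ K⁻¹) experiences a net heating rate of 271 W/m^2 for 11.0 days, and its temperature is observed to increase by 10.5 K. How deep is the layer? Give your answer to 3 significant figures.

5.87 m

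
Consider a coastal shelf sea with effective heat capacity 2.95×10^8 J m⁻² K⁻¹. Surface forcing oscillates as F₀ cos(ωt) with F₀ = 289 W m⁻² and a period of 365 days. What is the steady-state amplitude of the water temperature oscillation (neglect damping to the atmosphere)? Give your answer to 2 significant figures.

Areal heat capacity C = 2.95×10^8 J m⁻² K⁻¹ (given).
Angular frequency ω = 2π / T = 2π / 3.15×10^7 s = 1.99×10^-7 s⁻¹.
Cω = 2.95×10^8 × 1.99×10^-7 = 58.8 W/(m²·K).
Amplitude A = F₀ / (Cω) = 289 / 58.8 = 4.92 K.

4.9 K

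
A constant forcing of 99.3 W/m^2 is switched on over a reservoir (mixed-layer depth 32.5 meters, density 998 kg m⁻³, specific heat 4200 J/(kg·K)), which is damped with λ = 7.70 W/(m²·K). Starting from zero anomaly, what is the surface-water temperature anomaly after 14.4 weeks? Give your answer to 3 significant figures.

Areal heat capacity C = ρ c_p D = 998 × 4200 × 32.5 = 1.36×10^8 J m⁻² K⁻¹.
τ = C / λ = 1.36×10^8 / 7.70 = 1.77×10^7 s.
Equilibrium anomaly ΔT_eq = F / λ = 99.3 / 7.70 = 12.9 K.
t = 14.4 weeks = 8.71×10^6 s, so t/τ = 0.492.
ΔT(t) = ΔT_eq (1 − e^(−t/τ)) = 12.9 × (1 − e^−0.492) = 5.01 K.

5.01 K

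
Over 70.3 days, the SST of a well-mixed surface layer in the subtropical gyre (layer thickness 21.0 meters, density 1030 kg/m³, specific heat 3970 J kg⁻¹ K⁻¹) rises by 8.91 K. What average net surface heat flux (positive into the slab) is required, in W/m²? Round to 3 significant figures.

126

Areal heat capacity C = ρ c_p D = 1030 × 3970 × 21.0 = 8.59×10^7 J/(m^2 K).
Required heat per unit area: Q = C ΔT = 8.59×10^7 × 8.91 = 7.65×10^8 J/m².
Flux F = Q / Δt = 7.65×10^8 / 6.07×10^6 s = 126 W/m².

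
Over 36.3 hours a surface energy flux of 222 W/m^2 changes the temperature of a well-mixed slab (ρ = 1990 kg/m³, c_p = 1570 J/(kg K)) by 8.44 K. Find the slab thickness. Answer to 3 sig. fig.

1.10 m

Heat input Q = F Δt = 222 × 1.31×10^5 s = 2.90×10^7 J/m².
Required areal heat capacity C = Q / ΔT = 3.44×10^6 J/(m²·K).
Depth D = C / (ρ c_p) = 3.44×10^6 / (1990 × 1570) = 1.10 m.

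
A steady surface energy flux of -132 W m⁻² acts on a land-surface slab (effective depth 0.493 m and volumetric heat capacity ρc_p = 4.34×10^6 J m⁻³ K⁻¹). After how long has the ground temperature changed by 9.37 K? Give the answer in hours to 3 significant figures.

Areal heat capacity C = ρc_p × D = 4.34×10^6 × 0.493 = 2.14×10^6 J m⁻² K⁻¹.
Time required: Δt = C ΔT / F = 2.14×10^6 × -9.37 / -132 = 1.52×10^5 s.
In hours: 1.52×10^5 s / (3600 s/hour) = 42.2 hours.

42.2 hours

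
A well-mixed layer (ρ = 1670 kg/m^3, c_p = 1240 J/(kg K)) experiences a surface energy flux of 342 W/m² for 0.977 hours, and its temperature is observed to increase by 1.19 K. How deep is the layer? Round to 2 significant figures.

0.49 m

Heat input Q = F Δt = 342 × 3520 s = 1.20×10^6 J/m².
Required areal heat capacity C = Q / ΔT = 1.01×10^6 J/(m²·K).
Depth D = C / (ρ c_p) = 1.01×10^6 / (1670 × 1240) = 0.488 m.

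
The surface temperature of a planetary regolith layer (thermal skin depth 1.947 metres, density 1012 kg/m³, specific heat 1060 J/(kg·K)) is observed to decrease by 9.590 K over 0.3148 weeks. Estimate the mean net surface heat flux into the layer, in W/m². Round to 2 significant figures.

Areal heat capacity C = ρ c_p D = 1012 × 1060 × 1.947 = 2.09×10^6 J/(m²·K).
Required heat per unit area: Q = C ΔT = 2.09×10^6 × -9.590 = -2.00×10^7 J/m².
Flux F = Q / Δt = -2.00×10^7 / 1.90×10^5 s = -105 W/m².

-110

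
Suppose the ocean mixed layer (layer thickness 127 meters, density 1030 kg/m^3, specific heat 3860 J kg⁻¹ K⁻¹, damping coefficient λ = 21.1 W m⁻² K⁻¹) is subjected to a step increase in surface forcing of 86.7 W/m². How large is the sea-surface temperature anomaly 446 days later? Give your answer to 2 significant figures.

3.3 K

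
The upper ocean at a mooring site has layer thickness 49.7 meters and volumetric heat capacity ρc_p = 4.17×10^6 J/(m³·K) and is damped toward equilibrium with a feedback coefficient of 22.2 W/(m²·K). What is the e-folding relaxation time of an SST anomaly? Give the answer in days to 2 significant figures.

Areal heat capacity C = ρc_p × D = 4.17×10^6 × 49.7 = 2.07×10^8 J m⁻² K⁻¹.
Relaxation time τ = C / λ = 2.07×10^8 / 22.2 = 9.34×10^6 s.
In days: 9.34×10^6 s / (86400 s/day) = 108 days.

110 days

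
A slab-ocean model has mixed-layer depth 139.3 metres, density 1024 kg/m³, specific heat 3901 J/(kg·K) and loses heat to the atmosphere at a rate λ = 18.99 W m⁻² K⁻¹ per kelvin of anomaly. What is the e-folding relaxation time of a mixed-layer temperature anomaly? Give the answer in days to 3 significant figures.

Areal heat capacity C = ρ c_p D = 1024 × 3901 × 139.3 = 5.56×10^8 J/(m²·K).
Relaxation time τ = C / λ = 5.56×10^8 / 18.99 = 2.93×10^7 s.
In days: 2.93×10^7 s / (86400 s/day) = 339 days.

339 days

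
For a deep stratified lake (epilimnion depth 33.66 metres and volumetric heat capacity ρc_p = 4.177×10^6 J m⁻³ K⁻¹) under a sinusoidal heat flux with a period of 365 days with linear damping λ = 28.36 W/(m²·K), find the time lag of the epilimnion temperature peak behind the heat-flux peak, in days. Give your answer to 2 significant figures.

45 days

Areal heat capacity C = ρc_p × D = 4.177×10^6 × 33.66 = 1.41×10^8 J/(m^2 K).
ω = 2π / 3.15×10^7 s = 1.99×10^-7 s⁻¹.
Phase lag φ = arctan(Cω/λ) = arctan(28.0/28.36) = 0.779 rad.
Time lag = φ / ω = 0.779 / 1.99×10^-7 = 3.91×10^6 s = 45.3 days.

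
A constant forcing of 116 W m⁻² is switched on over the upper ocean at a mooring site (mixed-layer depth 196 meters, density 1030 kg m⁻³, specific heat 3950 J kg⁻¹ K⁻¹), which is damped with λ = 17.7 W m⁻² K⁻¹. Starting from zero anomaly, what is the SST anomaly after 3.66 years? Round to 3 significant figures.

Areal heat capacity C = ρ c_p D = 1030 × 3950 × 196 = 7.97×10^8 J/(m^2 K).
τ = C / λ = 7.97×10^8 / 17.7 = 4.51×10^7 s.
Equilibrium anomaly ΔT_eq = F / λ = 116 / 17.7 = 6.55 K.
t = 3.66 years = 1.16×10^8 s, so t/τ = 2.56.
ΔT(t) = ΔT_eq (1 − e^(−t/τ)) = 6.55 × (1 − e^−2.56) = 6.05 K.

6.05 K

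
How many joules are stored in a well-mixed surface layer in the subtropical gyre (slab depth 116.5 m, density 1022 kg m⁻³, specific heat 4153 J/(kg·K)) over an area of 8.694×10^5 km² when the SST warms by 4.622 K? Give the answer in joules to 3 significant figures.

Areal heat capacity C = ρ c_p D = 1022 × 4153 × 116.5 = 4.94×10^8 J m⁻² K⁻¹.
Heat per unit area: q = C ΔT = 4.94×10^8 × 4.622 = 2.29×10^9 J/m².
Total heat: Q = q × A = 2.29×10^9 × (8.694×10^5 × 10⁶ m²) = 1.99×10^21 J.

1.99×10^21 J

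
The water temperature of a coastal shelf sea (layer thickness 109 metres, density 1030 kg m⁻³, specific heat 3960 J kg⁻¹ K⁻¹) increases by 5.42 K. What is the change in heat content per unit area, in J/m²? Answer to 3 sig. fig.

2.41×10^9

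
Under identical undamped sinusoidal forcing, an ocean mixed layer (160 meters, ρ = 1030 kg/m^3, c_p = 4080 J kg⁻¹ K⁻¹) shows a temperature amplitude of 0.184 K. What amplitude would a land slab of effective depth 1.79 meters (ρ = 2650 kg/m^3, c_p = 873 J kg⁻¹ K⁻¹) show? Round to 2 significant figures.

30 K

C_ocean = 6.72×10^8 J/(m²·K); C_land = 4.14×10^6 J/(m²·K).
A ∝ 1/C ⇒ A_land = A_ocean × C_ocean/C_land = 0.184 × 162 = 29.9 K.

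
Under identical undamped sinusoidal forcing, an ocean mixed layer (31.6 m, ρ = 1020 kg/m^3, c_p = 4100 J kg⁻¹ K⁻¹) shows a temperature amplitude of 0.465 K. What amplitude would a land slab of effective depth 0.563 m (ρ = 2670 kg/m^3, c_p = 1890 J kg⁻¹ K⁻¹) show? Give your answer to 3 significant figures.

21.6 K

C_ocean = 1.32×10^8 J/(m²·K); C_land = 2.84×10^6 J/(m²·K).
A ∝ 1/C ⇒ A_land = A_ocean × C_ocean/C_land = 0.465 × 46.5 = 21.6 K.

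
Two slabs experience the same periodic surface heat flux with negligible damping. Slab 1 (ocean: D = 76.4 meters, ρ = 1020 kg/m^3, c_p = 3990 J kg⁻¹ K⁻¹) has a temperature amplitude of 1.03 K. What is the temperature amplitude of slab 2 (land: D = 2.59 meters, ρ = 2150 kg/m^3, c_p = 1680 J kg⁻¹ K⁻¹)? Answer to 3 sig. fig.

34.2 K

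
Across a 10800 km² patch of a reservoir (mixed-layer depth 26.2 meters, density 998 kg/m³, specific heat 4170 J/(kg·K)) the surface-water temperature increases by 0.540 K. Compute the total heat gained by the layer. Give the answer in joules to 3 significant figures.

6.36×10^17 J

Areal heat capacity C = ρ c_p D = 998 × 4170 × 26.2 = 1.09×10^8 J/(m^2 K).
Heat per unit area: q = C ΔT = 1.09×10^8 × 0.540 = 5.89×10^7 J/m².
Total heat: Q = q × A = 5.89×10^7 × (10800 × 10⁶ m²) = 6.36×10^17 J.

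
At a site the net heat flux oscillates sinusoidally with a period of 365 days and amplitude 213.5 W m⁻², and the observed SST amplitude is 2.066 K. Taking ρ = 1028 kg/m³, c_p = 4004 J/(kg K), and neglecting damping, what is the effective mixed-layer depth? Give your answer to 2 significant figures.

130 m

ω = 2π / 3.15×10^7 s = 1.99×10^-7 s⁻¹.
Required C = F₀ / (A ω) = 213.5 / (2.066 × 1.99×10^-7) = 5.19×10^8 J/(m²·K).
D = C / (ρ c_p) = 5.19×10^8 / (1028 × 4004) = 126 m.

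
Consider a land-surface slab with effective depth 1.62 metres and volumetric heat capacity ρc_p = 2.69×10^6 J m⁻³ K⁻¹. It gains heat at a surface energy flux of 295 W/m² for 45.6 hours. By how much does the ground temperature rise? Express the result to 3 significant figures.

11.1 K

Areal heat capacity C = ρc_p × D = 2.69×10^6 × 1.62 = 4.36×10^6 J/(m²·K).
Net heat input Q = F Δt = 295 × (45.6 hours × 3600 s/hour) = 4.84×10^7 J/m².
ΔT = Q / C = 4.84×10^7 / 4.36×10^6 = 11.1 K.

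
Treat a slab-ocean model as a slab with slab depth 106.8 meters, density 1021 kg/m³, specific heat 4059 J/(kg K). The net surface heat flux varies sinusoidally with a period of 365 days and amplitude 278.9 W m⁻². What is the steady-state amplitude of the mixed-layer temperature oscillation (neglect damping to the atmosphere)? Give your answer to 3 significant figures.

3.16 K

Areal heat capacity C = ρ c_p D = 1021 × 4059 × 106.8 = 4.43×10^8 J/(m^2 K).
Angular frequency ω = 2π / T = 2π / 3.15×10^7 s = 1.99×10^-7 s⁻¹.
Cω = 4.43×10^8 × 1.99×10^-7 = 88.2 W/(m²·K).
Amplitude A = F₀ / (Cω) = 278.9 / 88.2 = 3.16 K.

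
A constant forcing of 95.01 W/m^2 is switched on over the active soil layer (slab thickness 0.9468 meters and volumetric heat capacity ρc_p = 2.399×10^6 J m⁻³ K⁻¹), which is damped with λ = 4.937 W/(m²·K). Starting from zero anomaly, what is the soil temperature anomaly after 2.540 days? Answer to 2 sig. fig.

Areal heat capacity C = ρc_p × D = 2.399×10^6 × 0.9468 = 2.27×10^6 J/(m^2 K).
τ = C / λ = 2.27×10^6 / 4.937 = 4.60×10^5 s.
Equilibrium anomaly ΔT_eq = F / λ = 95.01 / 4.937 = 19.2 K.
t = 2.540 days = 2.19×10^5 s, so t/τ = 0.477.
ΔT(t) = ΔT_eq (1 − e^(−t/τ)) = 19.2 × (1 − e^−0.477) = 7.30 K.

7.3 K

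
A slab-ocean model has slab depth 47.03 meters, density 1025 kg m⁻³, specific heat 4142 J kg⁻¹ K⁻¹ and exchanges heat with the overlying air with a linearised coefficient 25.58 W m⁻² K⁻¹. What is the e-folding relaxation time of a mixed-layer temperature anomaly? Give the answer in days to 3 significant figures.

90.3 days

Areal heat capacity C = ρ c_p D = 1025 × 4142 × 47.03 = 2.00×10^8 J/(m²·K).
Relaxation time τ = C / λ = 2.00×10^8 / 25.58 = 7.81×10^6 s.
In days: 7.81×10^6 s / (86400 s/day) = 90.3 days.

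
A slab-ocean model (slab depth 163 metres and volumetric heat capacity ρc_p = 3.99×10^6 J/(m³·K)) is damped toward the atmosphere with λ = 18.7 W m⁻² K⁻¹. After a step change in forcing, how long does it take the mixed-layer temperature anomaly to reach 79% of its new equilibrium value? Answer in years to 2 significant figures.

1.7 years

Areal heat capacity C = ρc_p × D = 3.99×10^6 × 163 = 6.50×10^8 J/(m^2 K).
τ = C / λ = 6.50×10^8 / 18.7 = 3.48×10^7 s.
Fraction reached: 1 − e^(−t/τ) = 0.79 ⇒ t = −τ ln(1 − 0.79) = τ × 1.56.
t = 5.43×10^7 s = 1.72 years.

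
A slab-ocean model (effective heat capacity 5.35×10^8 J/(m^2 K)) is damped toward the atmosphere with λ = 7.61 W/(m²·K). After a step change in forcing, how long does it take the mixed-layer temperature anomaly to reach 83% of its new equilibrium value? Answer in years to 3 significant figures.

3.95 years

Areal heat capacity C = 5.35×10^8 J/(m^2 K) (given).
τ = C / λ = 5.35×10^8 / 7.61 = 7.03×10^7 s.
Fraction reached: 1 − e^(−t/τ) = 0.83 ⇒ t = −τ ln(1 − 0.83) = τ × 1.77.
t = 1.25×10^8 s = 3.95 years.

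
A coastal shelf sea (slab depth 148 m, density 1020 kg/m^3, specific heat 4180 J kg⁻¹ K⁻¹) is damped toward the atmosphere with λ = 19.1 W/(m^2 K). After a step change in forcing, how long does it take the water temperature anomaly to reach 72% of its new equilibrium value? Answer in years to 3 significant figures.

Areal heat capacity C = ρ c_p D = 1020 × 4180 × 148 = 6.31×10^8 J/(m^2 K).
τ = C / λ = 6.31×10^8 / 19.1 = 3.30×10^7 s.
Fraction reached: 1 − e^(−t/τ) = 0.72 ⇒ t = −τ ln(1 − 0.72) = τ × 1.27.
t = 4.21×10^7 s = 1.33 years.

1.33 years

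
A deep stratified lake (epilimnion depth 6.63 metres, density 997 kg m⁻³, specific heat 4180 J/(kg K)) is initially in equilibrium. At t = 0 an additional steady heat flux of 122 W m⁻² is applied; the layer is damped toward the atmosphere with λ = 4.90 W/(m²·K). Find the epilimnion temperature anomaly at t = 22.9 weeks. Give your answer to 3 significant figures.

Areal heat capacity C = ρ c_p D = 997 × 4180 × 6.63 = 2.76×10^7 J/(m²·K).
τ = C / λ = 2.76×10^7 / 4.90 = 5.64×10^6 s.
Equilibrium anomaly ΔT_eq = F / λ = 122 / 4.90 = 24.9 K.
t = 22.9 weeks = 1.38×10^7 s, so t/τ = 2.46.
ΔT(t) = ΔT_eq (1 − e^(−t/τ)) = 24.9 × (1 − e^−2.46) = 22.8 K.

22.8 K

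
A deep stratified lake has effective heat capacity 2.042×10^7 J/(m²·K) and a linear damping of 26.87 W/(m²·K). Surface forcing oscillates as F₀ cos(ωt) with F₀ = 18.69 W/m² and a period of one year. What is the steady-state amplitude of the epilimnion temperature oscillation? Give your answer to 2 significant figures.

0.69 K

Areal heat capacity C = 2.042×10^7 J/(m²·K) (given).
Angular frequency ω = 2π / T = 2π / 3.15×10^7 s = 1.99×10^-7 s⁻¹.
√((Cω)² + λ²) = √((4.07)² + 26.87²) = 27.2 W/(m²·K).
Amplitude A = F₀ / √((Cω)²+λ²) = 18.69 / 27.2 = 0.688 K.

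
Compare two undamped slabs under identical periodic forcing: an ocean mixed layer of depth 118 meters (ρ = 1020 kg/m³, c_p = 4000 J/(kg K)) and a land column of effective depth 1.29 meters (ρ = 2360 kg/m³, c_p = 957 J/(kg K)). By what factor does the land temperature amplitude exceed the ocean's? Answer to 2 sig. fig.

170

C_ocean = 1020 × 4000 × 118 = 4.81×10^8 J/(m²·K).
C_land = 2360 × 957 × 1.29 = 2.91×10^6 J/(m²·K).
Undamped amplitude ∝ 1/C, so A_land/A_ocean = C_ocean/C_land = 165.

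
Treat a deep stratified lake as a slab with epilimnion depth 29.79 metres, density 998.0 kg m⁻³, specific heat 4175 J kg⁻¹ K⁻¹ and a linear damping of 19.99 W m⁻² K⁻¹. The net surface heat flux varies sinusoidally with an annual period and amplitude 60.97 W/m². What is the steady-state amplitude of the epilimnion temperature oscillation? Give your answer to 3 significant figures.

Areal heat capacity C = ρ c_p D = 998.0 × 4175 × 29.79 = 1.24×10^8 J/(m²·K).
Angular frequency ω = 2π / T = 2π / 3.15×10^7 s = 1.99×10^-7 s⁻¹.
√((Cω)² + λ²) = √((24.7)² + 19.99²) = 31.8 W/(m²·K).
Amplitude A = F₀ / √((Cω)²+λ²) = 60.97 / 31.8 = 1.92 K.

1.92 K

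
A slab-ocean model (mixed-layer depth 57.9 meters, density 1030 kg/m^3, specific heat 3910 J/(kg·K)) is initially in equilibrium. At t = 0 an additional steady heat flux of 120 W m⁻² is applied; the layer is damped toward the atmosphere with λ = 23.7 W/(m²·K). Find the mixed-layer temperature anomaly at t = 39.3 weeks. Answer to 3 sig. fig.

4.61 K

Areal heat capacity C = ρ c_p D = 1030 × 3910 × 57.9 = 2.33×10^8 J m⁻² K⁻¹.
τ = C / λ = 2.33×10^8 / 23.7 = 9.84×10^6 s.
Equilibrium anomaly ΔT_eq = F / λ = 120 / 23.7 = 5.06 K.
t = 39.3 weeks = 2.38×10^7 s, so t/τ = 2.42.
ΔT(t) = ΔT_eq (1 − e^(−t/τ)) = 5.06 × (1 − e^−2.42) = 4.61 K.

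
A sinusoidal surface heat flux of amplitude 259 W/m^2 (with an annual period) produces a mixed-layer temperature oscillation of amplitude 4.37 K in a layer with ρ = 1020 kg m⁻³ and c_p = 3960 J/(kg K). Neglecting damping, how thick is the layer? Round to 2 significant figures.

ω = 2π / 3.15×10^7 s = 1.99×10^-7 s⁻¹.
Required C = F₀ / (A ω) = 259 / (4.37 × 1.99×10^-7) = 2.97×10^8 J/(m²·K).
D = C / (ρ c_p) = 2.97×10^8 / (1020 × 3960) = 73.6 m.

74 m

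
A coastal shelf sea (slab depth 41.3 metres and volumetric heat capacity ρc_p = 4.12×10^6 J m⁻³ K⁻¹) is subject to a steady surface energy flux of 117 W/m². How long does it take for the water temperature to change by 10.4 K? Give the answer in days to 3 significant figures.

175 days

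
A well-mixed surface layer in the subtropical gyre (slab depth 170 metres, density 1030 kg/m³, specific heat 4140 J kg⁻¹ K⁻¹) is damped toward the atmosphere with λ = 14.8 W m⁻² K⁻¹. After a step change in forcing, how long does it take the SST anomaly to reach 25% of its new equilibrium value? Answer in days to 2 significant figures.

160 days

Areal heat capacity C = ρ c_p D = 1030 × 4140 × 170 = 7.25×10^8 J/(m^2 K).
τ = C / λ = 7.25×10^8 / 14.8 = 4.90×10^7 s.
Fraction reached: 1 − e^(−t/τ) = 0.25 ⇒ t = −τ ln(1 − 0.25) = τ × 0.288.
t = 1.41×10^7 s = 163 days.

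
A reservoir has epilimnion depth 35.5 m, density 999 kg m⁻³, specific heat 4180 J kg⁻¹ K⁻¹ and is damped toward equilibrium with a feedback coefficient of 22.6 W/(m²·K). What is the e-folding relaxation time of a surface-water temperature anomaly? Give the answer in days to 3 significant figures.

75.9 days

Areal heat capacity C = ρ c_p D = 999 × 4180 × 35.5 = 1.48×10^8 J/(m^2 K).
Relaxation time τ = C / λ = 1.48×10^8 / 22.6 = 6.56×10^6 s.
In days: 6.56×10^6 s / (86400 s/day) = 75.9 days.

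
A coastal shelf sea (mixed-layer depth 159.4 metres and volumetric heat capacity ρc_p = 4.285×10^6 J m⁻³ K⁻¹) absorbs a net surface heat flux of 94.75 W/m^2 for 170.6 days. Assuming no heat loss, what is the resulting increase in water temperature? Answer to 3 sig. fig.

2.04 K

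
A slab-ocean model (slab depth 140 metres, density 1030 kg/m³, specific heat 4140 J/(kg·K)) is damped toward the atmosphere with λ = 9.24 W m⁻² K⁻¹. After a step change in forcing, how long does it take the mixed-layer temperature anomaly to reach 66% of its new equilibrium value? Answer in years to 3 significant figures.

Areal heat capacity C = ρ c_p D = 1030 × 4140 × 140 = 5.97×10^8 J/(m²·K).
τ = C / λ = 5.97×10^8 / 9.24 = 6.46×10^7 s.
Fraction reached: 1 − e^(−t/τ) = 0.66 ⇒ t = −τ ln(1 − 0.66) = τ × 1.08.
t = 6.97×10^7 s = 2.21 years.

2.21 years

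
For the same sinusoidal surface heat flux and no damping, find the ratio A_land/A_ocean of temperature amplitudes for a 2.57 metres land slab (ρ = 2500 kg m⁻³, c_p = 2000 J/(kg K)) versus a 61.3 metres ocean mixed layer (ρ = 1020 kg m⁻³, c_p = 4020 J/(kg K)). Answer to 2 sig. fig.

20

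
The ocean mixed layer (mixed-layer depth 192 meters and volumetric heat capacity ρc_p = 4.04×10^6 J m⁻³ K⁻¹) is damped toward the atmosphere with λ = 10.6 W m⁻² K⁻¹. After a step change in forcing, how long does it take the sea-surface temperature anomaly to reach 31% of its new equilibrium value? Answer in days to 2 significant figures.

310 days

Areal heat capacity C = ρc_p × D = 4.04×10^6 × 192 = 7.76×10^8 J m⁻² K⁻¹.
τ = C / λ = 7.76×10^8 / 10.6 = 7.32×10^7 s.
Fraction reached: 1 − e^(−t/τ) = 0.31 ⇒ t = −τ ln(1 − 0.31) = τ × 0.371.
t = 2.72×10^7 s = 314 days.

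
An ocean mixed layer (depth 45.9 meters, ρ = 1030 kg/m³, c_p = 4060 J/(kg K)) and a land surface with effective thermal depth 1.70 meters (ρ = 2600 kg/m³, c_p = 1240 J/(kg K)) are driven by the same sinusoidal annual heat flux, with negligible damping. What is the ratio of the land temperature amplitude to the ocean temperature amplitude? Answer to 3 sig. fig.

35.0

C_ocean = 1030 × 4060 × 45.9 = 1.92×10^8 J/(m²·K).
C_land = 2600 × 1240 × 1.70 = 5.48×10^6 J/(m²·K).
Undamped amplitude ∝ 1/C, so A_land/A_ocean = C_ocean/C_land = 35.0.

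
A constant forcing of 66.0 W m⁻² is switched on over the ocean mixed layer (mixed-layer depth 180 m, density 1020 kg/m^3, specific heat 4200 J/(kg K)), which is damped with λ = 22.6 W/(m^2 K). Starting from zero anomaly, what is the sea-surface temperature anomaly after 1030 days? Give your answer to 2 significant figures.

2.7 K

Areal heat capacity C = ρ c_p D = 1020 × 4200 × 180 = 7.71×10^8 J/(m²·K).
τ = C / λ = 7.71×10^8 / 22.6 = 3.41×10^7 s.
Equilibrium anomaly ΔT_eq = F / λ = 66.0 / 22.6 = 2.92 K.
t = 1030 days = 8.90×10^7 s, so t/τ = 2.61.
ΔT(t) = ΔT_eq (1 − e^(−t/τ)) = 2.92 × (1 − e^−2.61) = 2.71 K.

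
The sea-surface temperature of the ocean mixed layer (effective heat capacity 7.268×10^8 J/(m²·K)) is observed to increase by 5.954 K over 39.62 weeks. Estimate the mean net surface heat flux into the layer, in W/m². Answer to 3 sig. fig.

181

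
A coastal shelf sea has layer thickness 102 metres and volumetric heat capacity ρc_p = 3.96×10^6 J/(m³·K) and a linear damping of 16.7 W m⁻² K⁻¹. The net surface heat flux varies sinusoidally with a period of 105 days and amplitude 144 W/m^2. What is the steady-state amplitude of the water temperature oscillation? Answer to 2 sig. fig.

0.51 K

Areal heat capacity C = ρc_p × D = 3.96×10^6 × 102 = 4.04×10^8 J/(m²·K).
Angular frequency ω = 2π / T = 2π / 9.07×10^6 s = 6.93×10^-7 s⁻¹.
√((Cω)² + λ²) = √((280)² + 16.7²) = 280 W/(m²·K).
Amplitude A = F₀ / √((Cω)²+λ²) = 144 / 280 = 0.514 K.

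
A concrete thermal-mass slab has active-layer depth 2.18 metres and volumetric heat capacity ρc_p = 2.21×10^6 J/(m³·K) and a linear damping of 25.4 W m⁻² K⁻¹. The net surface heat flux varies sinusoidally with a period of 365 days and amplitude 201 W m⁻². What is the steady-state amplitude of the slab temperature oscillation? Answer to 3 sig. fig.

7.91 K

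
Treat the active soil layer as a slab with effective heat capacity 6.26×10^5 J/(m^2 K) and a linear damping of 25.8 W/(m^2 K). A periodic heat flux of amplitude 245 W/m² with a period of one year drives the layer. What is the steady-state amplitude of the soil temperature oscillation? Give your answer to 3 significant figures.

9.50 K

Areal heat capacity C = 6.26×10^5 J/(m^2 K) (given).
Angular frequency ω = 2π / T = 2π / 3.15×10^7 s = 1.99×10^-7 s⁻¹.
√((Cω)² + λ²) = √((0.125)² + 25.8²) = 25.8 W/(m²·K).
Amplitude A = F₀ / √((Cω)²+λ²) = 245 / 25.8 = 9.50 K.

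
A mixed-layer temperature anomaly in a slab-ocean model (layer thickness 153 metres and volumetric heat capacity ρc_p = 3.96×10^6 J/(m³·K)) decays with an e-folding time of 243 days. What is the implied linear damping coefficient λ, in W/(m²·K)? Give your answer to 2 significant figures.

29

Areal heat capacity C = ρc_p × D = 3.96×10^6 × 153 = 6.06×10^8 J/(m^2 K).
τ = 243 days = 2.10×10^7 s.
λ = C / τ = 6.06×10^8 / 2.10×10^7 = 28.9 W/(m²·K).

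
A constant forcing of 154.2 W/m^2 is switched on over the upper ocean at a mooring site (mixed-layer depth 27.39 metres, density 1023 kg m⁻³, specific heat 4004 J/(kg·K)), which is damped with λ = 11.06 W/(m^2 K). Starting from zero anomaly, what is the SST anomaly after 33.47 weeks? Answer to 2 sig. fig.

12 K

Areal heat capacity C = ρ c_p D = 1023 × 4004 × 27.39 = 1.12×10^8 J m⁻² K⁻¹.
τ = C / λ = 1.12×10^8 / 11.06 = 1.01×10^7 s.
Equilibrium anomaly ΔT_eq = F / λ = 154.2 / 11.06 = 13.9 K.
t = 33.47 weeks = 2.02×10^7 s, so t/τ = 2.00.
ΔT(t) = ΔT_eq (1 − e^(−t/τ)) = 13.9 × (1 − e^−2.00) = 12.0 K.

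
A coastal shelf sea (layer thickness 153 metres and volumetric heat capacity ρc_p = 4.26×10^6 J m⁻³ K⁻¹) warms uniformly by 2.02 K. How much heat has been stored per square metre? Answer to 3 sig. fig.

1.32×10^9

Areal heat capacity C = ρc_p × D = 4.26×10^6 × 153 = 6.52×10^8 J/(m²·K).
ΔQ = C ΔT = 6.52×10^8 × 2.02 = 1.32×10^9 J/m².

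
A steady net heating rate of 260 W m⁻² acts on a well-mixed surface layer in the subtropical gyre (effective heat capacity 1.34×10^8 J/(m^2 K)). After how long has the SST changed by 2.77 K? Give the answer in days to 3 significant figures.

16.5 days

Areal heat capacity C = 1.34×10^8 J/(m^2 K) (given).
Time required: Δt = C ΔT / F = 1.34×10^8 × 2.77 / 260 = 1.43×10^6 s.
In days: 1.43×10^6 s / (86400 s/day) = 16.5 days.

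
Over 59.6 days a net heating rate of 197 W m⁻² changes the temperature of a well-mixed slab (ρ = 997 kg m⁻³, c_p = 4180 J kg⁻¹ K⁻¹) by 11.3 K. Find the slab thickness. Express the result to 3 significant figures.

21.5 m

Heat input Q = F Δt = 197 × 5.15×10^6 s = 1.01×10^9 J/m².
Required areal heat capacity C = Q / ΔT = 8.98×10^7 J/(m²·K).
Depth D = C / (ρ c_p) = 8.98×10^7 / (997 × 4180) = 21.5 m.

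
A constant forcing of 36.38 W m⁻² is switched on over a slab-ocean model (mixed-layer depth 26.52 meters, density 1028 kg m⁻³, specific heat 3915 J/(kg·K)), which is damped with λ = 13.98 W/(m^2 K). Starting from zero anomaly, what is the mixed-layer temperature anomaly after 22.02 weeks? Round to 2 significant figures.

2.1 K

Areal heat capacity C = ρ c_p D = 1028 × 3915 × 26.52 = 1.07×10^8 J/(m²·K).
τ = C / λ = 1.07×10^8 / 13.98 = 7.63×10^6 s.
Equilibrium anomaly ΔT_eq = F / λ = 36.38 / 13.98 = 2.60 K.
t = 22.02 weeks = 1.33×10^7 s, so t/τ = 1.74.
ΔT(t) = ΔT_eq (1 − e^(−t/τ)) = 2.60 × (1 − e^−1.74) = 2.15 K.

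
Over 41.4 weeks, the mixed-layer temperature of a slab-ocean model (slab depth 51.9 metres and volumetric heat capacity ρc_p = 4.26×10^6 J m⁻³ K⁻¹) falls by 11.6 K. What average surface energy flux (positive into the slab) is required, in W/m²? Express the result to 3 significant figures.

Areal heat capacity C = ρc_p × D = 4.26×10^6 × 51.9 = 2.21×10^8 J/(m^2 K).
Required heat per unit area: Q = C ΔT = 2.21×10^8 × -11.6 = -2.56×10^9 J/m².
Flux F = Q / Δt = -2.56×10^9 / 2.50×10^7 s = -102 W/m².

-102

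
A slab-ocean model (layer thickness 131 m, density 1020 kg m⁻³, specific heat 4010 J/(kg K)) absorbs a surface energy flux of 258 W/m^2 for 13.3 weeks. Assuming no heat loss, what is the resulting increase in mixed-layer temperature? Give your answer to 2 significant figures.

3.9 K

Areal heat capacity C = ρ c_p D = 1020 × 4010 × 131 = 5.36×10^8 J m⁻² K⁻¹.
Net heat input Q = F Δt = 258 × (13.3 weeks × 6.048×10^5 s/week) = 2.08×10^9 J/m².
ΔT = Q / C = 2.08×10^9 / 5.36×10^8 = 3.87 K.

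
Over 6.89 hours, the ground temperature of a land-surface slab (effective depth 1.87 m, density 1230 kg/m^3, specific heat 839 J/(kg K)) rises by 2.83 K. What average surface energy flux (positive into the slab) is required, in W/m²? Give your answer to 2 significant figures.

220

Areal heat capacity C = ρ c_p D = 1230 × 839 × 1.87 = 1.93×10^6 J/(m^2 K).
Required heat per unit area: Q = C ΔT = 1.93×10^6 × 2.83 = 5.46×10^6 J/m².
Flux F = Q / Δt = 5.46×10^6 / 24800 s = 220 W/m².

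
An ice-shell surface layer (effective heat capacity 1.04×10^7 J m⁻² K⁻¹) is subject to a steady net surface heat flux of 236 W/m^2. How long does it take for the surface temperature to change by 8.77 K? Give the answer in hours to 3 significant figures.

107 hours

Areal heat capacity C = 1.04×10^7 J m⁻² K⁻¹ (given).
Time required: Δt = C ΔT / F = 1.04×10^7 × 8.77 / 236 = 3.86×10^5 s.
In hours: 3.86×10^5 s / (3600 s/hour) = 107 hours.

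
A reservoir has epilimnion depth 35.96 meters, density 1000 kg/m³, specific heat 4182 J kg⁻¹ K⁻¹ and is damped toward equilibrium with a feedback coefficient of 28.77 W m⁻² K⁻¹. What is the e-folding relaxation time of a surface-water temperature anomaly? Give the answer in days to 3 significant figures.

60.5 days

Areal heat capacity C = ρ c_p D = 1000 × 4182 × 35.96 = 1.50×10^8 J/(m²·K).
Relaxation time τ = C / λ = 1.50×10^8 / 28.77 = 5.23×10^6 s.
In days: 5.23×10^6 s / (86400 s/day) = 60.5 days.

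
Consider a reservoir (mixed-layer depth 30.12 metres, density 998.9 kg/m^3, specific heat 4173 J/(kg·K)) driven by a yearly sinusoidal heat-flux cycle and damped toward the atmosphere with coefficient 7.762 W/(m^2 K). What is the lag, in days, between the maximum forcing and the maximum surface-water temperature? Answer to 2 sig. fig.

74 days

Areal heat capacity C = ρ c_p D = 998.9 × 4173 × 30.12 = 1.26×10^8 J/(m^2 K).
ω = 2π / 3.15×10^7 s = 1.99×10^-7 s⁻¹.
Phase lag φ = arctan(Cω/λ) = arctan(25.0/7.762) = 1.27 rad.
Time lag = φ / ω = 1.27 / 1.99×10^-7 = 6.37×10^6 s = 73.8 days.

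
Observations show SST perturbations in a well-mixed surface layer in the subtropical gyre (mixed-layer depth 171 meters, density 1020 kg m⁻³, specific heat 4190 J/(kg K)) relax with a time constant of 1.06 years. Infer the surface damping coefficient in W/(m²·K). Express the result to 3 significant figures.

21.8

Areal heat capacity C = ρ c_p D = 1020 × 4190 × 171 = 7.31×10^8 J m⁻² K⁻¹.
τ = 1.06 years = 3.35×10^7 s.
λ = C / τ = 7.31×10^8 / 3.35×10^7 = 21.8 W/(m²·K).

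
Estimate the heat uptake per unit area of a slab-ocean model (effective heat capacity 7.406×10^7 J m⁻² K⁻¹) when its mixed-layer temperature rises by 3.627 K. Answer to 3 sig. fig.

Areal heat capacity C = 7.406×10^7 J m⁻² K⁻¹ (given).
ΔQ = C ΔT = 7.41×10^7 × 3.627 = 2.69×10^8 J/m².

2.69×10^8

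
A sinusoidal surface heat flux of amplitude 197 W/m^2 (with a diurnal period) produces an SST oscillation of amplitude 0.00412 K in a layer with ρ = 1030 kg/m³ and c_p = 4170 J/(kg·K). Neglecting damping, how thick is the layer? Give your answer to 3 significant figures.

153 m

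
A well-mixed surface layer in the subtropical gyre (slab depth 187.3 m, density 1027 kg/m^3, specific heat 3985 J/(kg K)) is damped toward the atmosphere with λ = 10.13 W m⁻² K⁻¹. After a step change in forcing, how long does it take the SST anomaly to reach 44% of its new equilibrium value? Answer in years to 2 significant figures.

Areal heat capacity C = ρ c_p D = 1027 × 3985 × 187.3 = 7.67×10^8 J/(m²·K).
τ = C / λ = 7.67×10^8 / 10.13 = 7.57×10^7 s.
Fraction reached: 1 − e^(−t/τ) = 0.44 ⇒ t = −τ ln(1 − 0.44) = τ × 0.580.
t = 4.39×10^7 s = 1.39 years.

1.4 years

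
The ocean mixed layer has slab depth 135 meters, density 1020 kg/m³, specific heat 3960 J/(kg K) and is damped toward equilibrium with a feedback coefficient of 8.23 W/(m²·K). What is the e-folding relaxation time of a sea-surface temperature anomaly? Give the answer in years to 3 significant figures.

Areal heat capacity C = ρ c_p D = 1020 × 3960 × 135 = 5.45×10^8 J/(m^2 K).
Relaxation time τ = C / λ = 5.45×10^8 / 8.23 = 6.63×10^7 s.
In years: 6.63×10^7 s / (3.156×10^7 s/year) = 2.10 years.

2.10 years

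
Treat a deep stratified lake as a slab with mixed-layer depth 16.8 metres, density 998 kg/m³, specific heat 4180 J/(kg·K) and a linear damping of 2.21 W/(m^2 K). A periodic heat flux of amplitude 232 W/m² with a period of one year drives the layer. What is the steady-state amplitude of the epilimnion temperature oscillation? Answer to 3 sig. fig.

16.4 K

Areal heat capacity C = ρ c_p D = 998 × 4180 × 16.8 = 7.01×10^7 J/(m^2 K).
Angular frequency ω = 2π / T = 2π / 3.15×10^7 s = 1.99×10^-7 s⁻¹.
√((Cω)² + λ²) = √((14.0)² + 2.21²) = 14.1 W/(m²·K).
Amplitude A = F₀ / √((Cω)²+λ²) = 232 / 14.1 = 16.4 K.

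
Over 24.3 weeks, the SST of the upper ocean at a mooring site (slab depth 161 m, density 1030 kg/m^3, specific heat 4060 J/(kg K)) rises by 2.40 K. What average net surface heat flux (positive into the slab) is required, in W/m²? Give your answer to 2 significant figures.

Areal heat capacity C = ρ c_p D = 1030 × 4060 × 161 = 6.73×10^8 J m⁻² K⁻¹.
Required heat per unit area: Q = C ΔT = 6.73×10^8 × 2.40 = 1.62×10^9 J/m².
Flux F = Q / Δt = 1.62×10^9 / 1.47×10^7 s = 110 W/m².

110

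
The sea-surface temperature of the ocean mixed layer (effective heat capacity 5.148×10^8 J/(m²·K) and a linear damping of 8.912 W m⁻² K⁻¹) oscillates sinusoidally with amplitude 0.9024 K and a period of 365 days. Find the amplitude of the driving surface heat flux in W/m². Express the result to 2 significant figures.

Areal heat capacity C = 5.148×10^8 J/(m²·K) (given).
ω = 2π / 3.15×10^7 s = 1.99×10^-7 s⁻¹.
√((Cω)² + λ²) = √((103)² + 8.912²) = 103 W/(m²·K).
F₀ = A × √((Cω)²+λ²) = 0.9024 × 103 = 92.9 W/m².

93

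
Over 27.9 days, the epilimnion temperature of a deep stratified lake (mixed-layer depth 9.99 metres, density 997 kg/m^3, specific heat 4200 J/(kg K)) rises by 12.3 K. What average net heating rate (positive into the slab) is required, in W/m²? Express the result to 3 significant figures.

213

Areal heat capacity C = ρ c_p D = 997 × 4200 × 9.99 = 4.18×10^7 J/(m²·K).
Required heat per unit area: Q = C ΔT = 4.18×10^7 × 12.3 = 5.15×10^8 J/m².
Flux F = Q / Δt = 5.15×10^8 / 2.41×10^6 s = 213 W/m².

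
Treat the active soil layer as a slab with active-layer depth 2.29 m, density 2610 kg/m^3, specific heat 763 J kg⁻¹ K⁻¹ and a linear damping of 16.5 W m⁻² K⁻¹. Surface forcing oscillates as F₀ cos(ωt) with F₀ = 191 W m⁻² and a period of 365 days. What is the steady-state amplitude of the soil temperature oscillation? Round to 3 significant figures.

11.6 K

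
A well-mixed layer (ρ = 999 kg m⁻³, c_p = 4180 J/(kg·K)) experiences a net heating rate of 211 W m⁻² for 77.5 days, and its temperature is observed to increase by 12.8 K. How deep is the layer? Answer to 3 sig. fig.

Heat input Q = F Δt = 211 × 6.70×10^6 s = 1.41×10^9 J/m².
Required areal heat capacity C = Q / ΔT = 1.10×10^8 J/(m²·K).
Depth D = C / (ρ c_p) = 1.10×10^8 / (999 × 4180) = 26.4 m.

26.4 m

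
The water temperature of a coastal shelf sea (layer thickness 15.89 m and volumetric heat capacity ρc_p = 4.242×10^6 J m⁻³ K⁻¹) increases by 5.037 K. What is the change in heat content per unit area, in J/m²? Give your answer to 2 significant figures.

Areal heat capacity C = ρc_p × D = 4.242×10^6 × 15.89 = 6.74×10^7 J/(m²·K).
ΔQ = C ΔT = 6.74×10^7 × 5.037 = 3.40×10^8 J/m².

3.4×10^8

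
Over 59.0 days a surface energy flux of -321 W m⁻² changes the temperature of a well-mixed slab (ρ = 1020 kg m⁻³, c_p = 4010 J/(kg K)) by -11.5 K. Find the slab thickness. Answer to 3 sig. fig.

34.8 m

Heat input Q = F Δt = -321 × 5.10×10^6 s = -1.64×10^9 J/m².
Required areal heat capacity C = Q / ΔT = 1.42×10^8 J/(m²·K).
Depth D = C / (ρ c_p) = 1.42×10^8 / (1020 × 4010) = 34.8 m.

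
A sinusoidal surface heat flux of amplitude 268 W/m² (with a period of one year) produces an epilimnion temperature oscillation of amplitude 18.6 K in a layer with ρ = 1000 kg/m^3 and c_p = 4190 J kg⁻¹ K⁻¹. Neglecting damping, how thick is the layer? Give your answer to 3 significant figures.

ω = 2π / 3.15×10^7 s = 1.99×10^-7 s⁻¹.
Required C = F₀ / (A ω) = 268 / (18.6 × 1.99×10^-7) = 7.23×10^7 J/(m²·K).
D = C / (ρ c_p) = 7.23×10^7 / (1000 × 4190) = 17.3 m.

17.3 m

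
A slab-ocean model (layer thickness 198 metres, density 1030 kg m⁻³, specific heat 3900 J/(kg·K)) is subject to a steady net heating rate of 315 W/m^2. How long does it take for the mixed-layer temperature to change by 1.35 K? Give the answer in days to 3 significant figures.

39.5 days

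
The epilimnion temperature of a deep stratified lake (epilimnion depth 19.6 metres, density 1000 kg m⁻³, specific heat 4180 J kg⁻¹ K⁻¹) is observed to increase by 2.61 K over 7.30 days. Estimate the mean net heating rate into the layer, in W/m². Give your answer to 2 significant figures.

Areal heat capacity C = ρ c_p D = 1000 × 4180 × 19.6 = 8.19×10^7 J/(m²·K).
Required heat per unit area: Q = C ΔT = 8.19×10^7 × 2.61 = 2.14×10^8 J/m².
Flux F = Q / Δt = 2.14×10^8 / 6.31×10^5 s = 339 W/m².

340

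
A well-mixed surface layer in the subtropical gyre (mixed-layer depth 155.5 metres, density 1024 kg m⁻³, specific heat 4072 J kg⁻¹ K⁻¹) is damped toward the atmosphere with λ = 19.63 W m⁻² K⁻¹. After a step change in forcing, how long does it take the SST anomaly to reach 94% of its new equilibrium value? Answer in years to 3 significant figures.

Areal heat capacity C = ρ c_p D = 1024 × 4072 × 155.5 = 6.48×10^8 J/(m^2 K).
τ = C / λ = 6.48×10^8 / 19.63 = 3.30×10^7 s.
Fraction reached: 1 − e^(−t/τ) = 0.94 ⇒ t = −τ ln(1 − 0.94) = τ × 2.81.
t = 9.29×10^7 s = 2.94 years.

2.94 years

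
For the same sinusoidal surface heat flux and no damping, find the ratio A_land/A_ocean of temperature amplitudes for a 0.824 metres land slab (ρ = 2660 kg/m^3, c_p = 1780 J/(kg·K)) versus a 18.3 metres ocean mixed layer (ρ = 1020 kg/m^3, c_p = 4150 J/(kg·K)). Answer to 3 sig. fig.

19.9

C_ocean = 1020 × 4150 × 18.3 = 7.75×10^7 J/(m²·K).
C_land = 2660 × 1780 × 0.824 = 3.90×10^6 J/(m²·K).
Undamped amplitude ∝ 1/C, so A_land/A_ocean = C_ocean/C_land = 19.9.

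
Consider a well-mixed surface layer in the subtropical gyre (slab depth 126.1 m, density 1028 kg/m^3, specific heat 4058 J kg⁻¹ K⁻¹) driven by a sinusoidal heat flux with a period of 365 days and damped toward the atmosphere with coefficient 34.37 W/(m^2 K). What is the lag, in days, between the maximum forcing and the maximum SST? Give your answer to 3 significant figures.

72.8 days

Areal heat capacity C = ρ c_p D = 1028 × 4058 × 126.1 = 5.26×10^8 J/(m^2 K).
ω = 2π / 3.15×10^7 s = 1.99×10^-7 s⁻¹.
Phase lag φ = arctan(Cω/λ) = arctan(105/34.37) = 1.25 rad.
Time lag = φ / ω = 1.25 / 1.99×10^-7 = 6.29×10^6 s = 72.8 days.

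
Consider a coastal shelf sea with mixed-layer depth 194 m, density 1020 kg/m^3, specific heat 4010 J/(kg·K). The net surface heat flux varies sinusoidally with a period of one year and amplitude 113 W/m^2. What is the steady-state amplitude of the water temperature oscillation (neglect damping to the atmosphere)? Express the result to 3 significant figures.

Areal heat capacity C = ρ c_p D = 1020 × 4010 × 194 = 7.93×10^8 J/(m²·K).
Angular frequency ω = 2π / T = 2π / 3.15×10^7 s = 1.99×10^-7 s⁻¹.
Cω = 7.93×10^8 × 1.99×10^-7 = 158 W/(m²·K).
Amplitude A = F₀ / (Cω) = 113 / 158 = 0.715 K.

0.715 K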